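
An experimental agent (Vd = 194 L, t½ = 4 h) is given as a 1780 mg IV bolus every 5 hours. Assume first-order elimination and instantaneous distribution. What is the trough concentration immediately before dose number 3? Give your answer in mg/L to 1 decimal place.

f = (1/2)^(τ/t½) = (1/2)^(5/4) ≈ 0.4204.
C₀ = D/Vd = 1780/194 ≈ 9.175 mg/L.
Before the 3rd dose, 2 doses have been given. Superposition: Cmin = C₀·(f + f²).
≈ 9.175 × (0.4204 + 0.1767) ≈ 9.175 × 0.5971 ≈ 5.478 mg/L.

5.5 mg/L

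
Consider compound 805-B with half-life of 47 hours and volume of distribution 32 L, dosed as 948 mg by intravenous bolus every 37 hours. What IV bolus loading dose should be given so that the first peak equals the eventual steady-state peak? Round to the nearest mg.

2254 mg

f = (1/2)^(37/47) ≈ 0.579454; accumulation ratio R = 1/(1−f) ≈ 2.37786.
Loading dose to hit Cmax,ss on first dose: D_load = D_maint·R ≈ 948 × 2.37786 ≈ 2254.21 mg.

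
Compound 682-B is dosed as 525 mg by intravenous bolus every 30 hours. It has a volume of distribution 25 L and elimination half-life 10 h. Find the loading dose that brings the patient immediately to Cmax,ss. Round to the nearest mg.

600 mg

f = (1/2)^(30/10) ≈ 0.125000; accumulation ratio R = 1/(1−f) ≈ 1.14286.
Loading dose to hit Cmax,ss on first dose: D_load = D_maint·R ≈ 525 × 1.14286 ≈ 600.00 mg.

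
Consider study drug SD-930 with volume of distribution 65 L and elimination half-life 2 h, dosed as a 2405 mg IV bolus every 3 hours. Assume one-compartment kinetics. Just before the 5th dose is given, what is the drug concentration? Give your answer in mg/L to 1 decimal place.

f = (1/2)^(τ/t½) = (1/2)^(3/2) ≈ 0.3536.
C₀ = D/Vd = 2405/65 ≈ 37.000 mg/L.
Before the 5th dose, 4 doses have been given. Superposition: Cmin = C₀·(f + f² + … + f^4).
≈ 37.000 × (0.3536 + 0.1250 + 0.0442 + 0.0156) ≈ 37.000 × 0.5384 ≈ 19.921 mg/L.

19.9 mg/L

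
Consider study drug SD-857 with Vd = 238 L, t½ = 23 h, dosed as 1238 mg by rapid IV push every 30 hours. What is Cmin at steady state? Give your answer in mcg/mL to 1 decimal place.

3.5 mcg/mL

Over one 30-h interval, 30/23 ≈ 1.3043 half-lives elapse, leaving f ≈ 0.4049 of each dose.
Accumulation ratio R = 1/(1 − f) ≈ 1/0.5951 ≈ 1.6804.
Single-dose peak C₀ = D/Vd = 1238/238 ≈ 5.202 mcg/mL.
Cmax,ss = C₀/(1 − f) ≈ 5.202/0.5951 ≈ 8.741 mcg/mL.
One interval later, Cmin,ss = Cmax,ss·e^(−kτ) ≈ 8.741 × 0.4049 ≈ 3.539 mcg/mL.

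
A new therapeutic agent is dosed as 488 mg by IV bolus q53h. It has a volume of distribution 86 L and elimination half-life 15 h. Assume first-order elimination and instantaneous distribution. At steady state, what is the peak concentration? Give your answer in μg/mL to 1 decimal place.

6.2 μg/mL

τ/t½ = 53/15 ≈ 3.5333, so fraction remaining f = (1/2)^(53/15) ≈ 0.0864.
At steady state, accumulation factor R = 1/(1 − e^(−kτ)) ≈ 1.0946.
Single-dose peak C₀ = D/Vd = 488/86 ≈ 5.674 μg/mL.
Steady-state peak Cmax,ss = C₀·R ≈ 5.674 × 1.0946 ≈ 6.211 μg/mL.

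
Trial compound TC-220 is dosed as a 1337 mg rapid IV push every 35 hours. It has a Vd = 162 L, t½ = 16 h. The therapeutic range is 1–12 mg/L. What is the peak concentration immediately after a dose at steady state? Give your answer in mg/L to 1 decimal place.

τ/t½ = 35/16 ≈ 2.1875, so fraction remaining f = (1/2)^(35/16) ≈ 0.2195.
At steady state, accumulation factor R = 1/(1 − e^(−kτ)) ≈ 1.2812.
Each bolus raises the concentration by D/Vd = 1337/162 ≈ 8.253 mg/L.
Steady-state peak Cmax,ss = C₀·R ≈ 8.253 × 1.2812 ≈ 10.574 mg/L.
Peak 10.6 mg/L vs MTC 12 mg/L: below toxic threshold.

10.6 mg/L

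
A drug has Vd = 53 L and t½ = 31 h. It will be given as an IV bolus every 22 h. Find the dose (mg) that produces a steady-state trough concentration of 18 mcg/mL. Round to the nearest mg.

606 mg

τ/t½ = 22/31 ≈ 0.70968, so f = (1/2)^(22/31) ≈ 0.611457.
Cmin,ss = (D/Vd)·f/(1−f), so D = Cmin,ss·Vd·(1−f)/f.
D = 18 × 53 × (1−f)/f ≈ 18 × 53 × 0.63544 ≈ 606.21 mg.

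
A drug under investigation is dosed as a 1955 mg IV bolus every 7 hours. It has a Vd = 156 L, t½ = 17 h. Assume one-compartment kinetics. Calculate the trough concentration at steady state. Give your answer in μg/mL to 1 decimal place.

Over one 7-h interval, 7/17 ≈ 0.41176 half-lives elapse, leaving f ≈ 0.7517 of each dose.
At steady state, accumulation factor R = 1/(1 − e^(−kτ)) ≈ 4.0274.
Single-dose peak C₀ = D/Vd = 1955/156 ≈ 12.532 μg/mL.
Steady-state peak Cmax,ss = C₀·R ≈ 12.532 × 4.0274 ≈ 50.471 μg/mL.
Steady-state trough Cmin,ss = Cmax,ss·f ≈ 50.471 × 0.7517 ≈ 37.939 μg/mL.

37.9 μg/mL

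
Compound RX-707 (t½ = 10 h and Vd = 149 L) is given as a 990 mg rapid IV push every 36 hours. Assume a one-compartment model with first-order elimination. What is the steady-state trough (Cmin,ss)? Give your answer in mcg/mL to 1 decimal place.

0.6 mcg/mL

Over one 36-h interval, 36/10 ≈ 3.6 half-lives elapse, leaving f ≈ 0.0825 of each dose.
Accumulation ratio R = 1/(1 − f) ≈ 1/0.9175 ≈ 1.0899.
Single-dose peak C₀ = D/Vd = 990/149 ≈ 6.644 mcg/mL.
Cmax,ss = C₀/(1 − f) ≈ 6.644/0.9175 ≈ 7.241 mcg/mL.
Steady-state trough Cmin,ss = Cmax,ss·f ≈ 7.241 × 0.0825 ≈ 0.597 mcg/mL.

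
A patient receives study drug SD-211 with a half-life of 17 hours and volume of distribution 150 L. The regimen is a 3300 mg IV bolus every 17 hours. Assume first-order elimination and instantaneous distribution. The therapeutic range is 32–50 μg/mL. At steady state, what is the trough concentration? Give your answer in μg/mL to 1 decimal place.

22.0 μg/mL

The dosing interval is 1 half-life, so f = 2^(−1) = 0.5.
At steady state, R = 1/(1 − 0.5) = 2/1.
Single-dose peak C₀ = D/Vd = 3300/150 = 22 μg/mL.
Steady-state peak Cmax,ss = C₀·R = 22 × 2/1 ≈ 44.000 μg/mL.
Steady-state trough Cmin,ss = Cmax,ss·f ≈ 44.000 × 0.5 ≈ 22.000 μg/mL.
Trough 22.0 μg/mL vs MEC 32 μg/mL: subtherapeutic.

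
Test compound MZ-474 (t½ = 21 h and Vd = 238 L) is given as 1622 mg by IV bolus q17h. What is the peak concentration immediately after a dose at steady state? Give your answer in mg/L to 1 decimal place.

15.9 mg/L

k = ln2/t½ = ln2/21 ≈ 0.033007 h⁻¹; fraction remaining f = e^(−kτ) = e^(−0.033007×17) ≈ 0.5706.
At steady state, accumulation factor R = 1/(1 − e^(−kτ)) ≈ 2.3288.
Single-dose peak C₀ = D/Vd = 1622/238 ≈ 6.815 mg/L.
Steady-state peak Cmax,ss = C₀·R ≈ 6.815 × 2.3288 ≈ 15.871 mg/L.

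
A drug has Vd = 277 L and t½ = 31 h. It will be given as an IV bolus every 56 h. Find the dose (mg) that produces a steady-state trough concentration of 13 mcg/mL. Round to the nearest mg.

τ/t½ = 56/31 ≈ 1.8065, so f = (1/2)^(56/31) ≈ 0.285893.
Cmin,ss = (D/Vd)·f/(1−f), so D = Cmin,ss·Vd·(1−f)/f.
D = 13 × 277 × (1−f)/f ≈ 13 × 277 × 2.49781 ≈ 8994.61 mg.

8995 mg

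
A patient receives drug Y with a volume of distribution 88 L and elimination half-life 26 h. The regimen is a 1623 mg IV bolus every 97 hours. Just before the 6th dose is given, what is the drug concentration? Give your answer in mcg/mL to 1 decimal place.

f = (1/2)^(τ/t½) = (1/2)^(97/26) ≈ 0.0753.
C₀ = D/Vd = 1623/88 ≈ 18.443 mcg/mL.
Before the 6th dose, 5 doses have been given. Superposition: Cmin = C₀·(f + f² + … + f^5).
≈ 18.443 × (0.0753 + 0.0057 + 0.0004 + 0.0000 + 0.0000) ≈ 18.443 × 0.0814 ≈ 1.501 mcg/mL.

1.5 mcg/mL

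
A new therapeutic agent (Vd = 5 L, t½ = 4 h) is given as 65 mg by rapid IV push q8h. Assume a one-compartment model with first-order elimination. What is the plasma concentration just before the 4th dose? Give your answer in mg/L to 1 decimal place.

4.3 mg/L

f = (1/2)^(τ/t½) = (1/2)^(8/4) ≈ 0.2500.
C₀ = D/Vd = 65/5 ≈ 13.000 mg/L.
Before the 4th dose, 3 doses have been given. Superposition: Cmin = C₀·(f + f² + … + f^3).
≈ 13.000 × (0.2500 + 0.0625 + 0.0156) ≈ 13.000 × 0.3281 ≈ 4.265 mg/L.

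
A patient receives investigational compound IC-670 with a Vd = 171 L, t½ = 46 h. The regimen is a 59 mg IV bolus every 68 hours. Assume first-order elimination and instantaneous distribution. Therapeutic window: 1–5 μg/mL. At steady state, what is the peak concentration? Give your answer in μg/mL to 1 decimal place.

τ/t½ = 68/46 ≈ 1.4783, so fraction remaining f = (1/2)^(68/46) ≈ 0.3589.
Accumulation ratio R = 1/(1 − f) ≈ 1/0.6411 ≈ 1.5598.
Each bolus raises the concentration by D/Vd = 59/171 ≈ 0.345 μg/mL.
Steady-state peak Cmax,ss = C₀·R ≈ 0.345 × 1.5598 ≈ 0.538 μg/mL.
Peak 0.5 μg/mL vs MTC 5 μg/mL: below toxic threshold.

0.5 μg/mL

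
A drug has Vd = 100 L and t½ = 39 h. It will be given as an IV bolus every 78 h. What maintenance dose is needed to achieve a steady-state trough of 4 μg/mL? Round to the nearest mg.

1200 mg

τ/t½ = 78/39 ≈ 2, so f = (1/2)^(78/39) ≈ 0.250000.
Cmin,ss = (D/Vd)·f/(1−f), so D = Cmin,ss·Vd·(1−f)/f.
D = 4 × 100 × (1−f)/f ≈ 4 × 100 × 3.00000 ≈ 1200.00 mg.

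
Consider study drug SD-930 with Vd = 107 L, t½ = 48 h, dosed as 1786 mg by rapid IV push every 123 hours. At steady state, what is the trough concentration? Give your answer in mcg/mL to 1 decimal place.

k = ln2/t½ = ln2/48 ≈ 0.014441 h⁻¹; fraction remaining f = e^(−kτ) = e^(−0.014441×123) ≈ 0.1693.
At steady state, accumulation factor R = 1/(1 − e^(−kτ)) ≈ 1.2038.
Each bolus raises the concentration by D/Vd = 1786/107 ≈ 16.692 mcg/mL.
Steady-state peak Cmax,ss = C₀·R ≈ 16.692 × 1.2038 ≈ 20.094 mcg/mL.
Steady-state trough Cmin,ss = Cmax,ss·f ≈ 20.094 × 0.1693 ≈ 3.402 mcg/mL.

3.4 mcg/mL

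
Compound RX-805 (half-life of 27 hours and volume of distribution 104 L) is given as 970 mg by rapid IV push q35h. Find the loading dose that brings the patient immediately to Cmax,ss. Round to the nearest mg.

f = (1/2)^(35/27) ≈ 0.407170; accumulation ratio R = 1/(1−f) ≈ 1.68682.
Loading dose to hit Cmax,ss on first dose: D_load = D_maint·R ≈ 970 × 1.68682 ≈ 1636.22 mg.

1636 mg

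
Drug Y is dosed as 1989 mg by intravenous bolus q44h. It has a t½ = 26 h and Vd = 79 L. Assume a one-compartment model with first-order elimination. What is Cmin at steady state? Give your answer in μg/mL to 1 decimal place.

τ/t½ = 44/26 ≈ 1.6923, so fraction remaining f = (1/2)^(44/26) ≈ 0.3094.
Accumulation ratio R = 1/(1 − f) ≈ 1/0.6906 ≈ 1.4480.
Single-dose peak C₀ = D/Vd = 1989/79 ≈ 25.177 μg/mL.
Cmax,ss = C₀/(1 − f) ≈ 25.177/0.6906 ≈ 36.457 μg/mL.
One interval later, Cmin,ss = Cmax,ss·e^(−kτ) ≈ 36.457 × 0.3094 ≈ 11.280 μg/mL.

11.3 μg/mL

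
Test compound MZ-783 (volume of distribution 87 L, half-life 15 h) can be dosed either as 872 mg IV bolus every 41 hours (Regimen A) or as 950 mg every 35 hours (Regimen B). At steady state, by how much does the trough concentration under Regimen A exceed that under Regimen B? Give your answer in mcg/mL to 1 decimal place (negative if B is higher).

-0.9 mcg/mL

Regimen A: f = (1/2)^(41/15) ≈ 0.1504; Cmin,ss = (872/87)·f/(1−f) ≈ 1.774 mcg/mL.
Regimen B: f = (1/2)^(35/15) ≈ 0.1984; Cmin,ss = (950/87)·f/(1−f) ≈ 2.703 mcg/mL.
Difference ≈ 1.774 − 2.703 ≈ -0.929 mcg/mL.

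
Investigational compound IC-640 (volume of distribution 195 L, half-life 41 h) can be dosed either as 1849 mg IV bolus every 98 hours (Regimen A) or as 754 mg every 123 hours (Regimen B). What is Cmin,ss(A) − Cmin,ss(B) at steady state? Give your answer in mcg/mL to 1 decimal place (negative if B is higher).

Regimen A: f = (1/2)^(98/41) ≈ 0.1908; Cmin,ss = (1849/195)·f/(1−f) ≈ 2.236 mcg/mL.
Regimen B: f = (1/2)^(123/41) ≈ 0.1250; Cmin,ss = (754/195)·f/(1−f) ≈ 0.552 mcg/mL.
Difference ≈ 2.236 − 0.552 ≈ 1.684 mcg/mL.

1.7 mcg/mL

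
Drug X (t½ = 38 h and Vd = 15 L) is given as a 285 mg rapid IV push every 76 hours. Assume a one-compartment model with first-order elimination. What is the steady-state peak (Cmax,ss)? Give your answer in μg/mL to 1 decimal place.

The dosing interval is 2 half-lives, so f = 2^(−2) = 0.25.
Accumulation ratio R = 1/(1 − f) = 1/0.75 = 4/3.
Single-dose peak C₀ = D/Vd = 285/15 = 19 μg/mL.
Steady-state peak Cmax,ss = C₀·R = 19 × 4/3 ≈ 25.333 μg/mL.

25.3 μg/mL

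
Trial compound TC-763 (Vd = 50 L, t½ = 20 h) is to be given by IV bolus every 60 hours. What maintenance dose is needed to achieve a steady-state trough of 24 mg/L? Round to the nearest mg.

8400 mg

τ/t½ = 60/20 ≈ 3, so f = (1/2)^(60/20) ≈ 0.125000.
Cmin,ss = (D/Vd)·f/(1−f), so D = Cmin,ss·Vd·(1−f)/f.
D = 24 × 50 × (1−f)/f ≈ 24 × 50 × 7.00000 ≈ 8400.00 mg.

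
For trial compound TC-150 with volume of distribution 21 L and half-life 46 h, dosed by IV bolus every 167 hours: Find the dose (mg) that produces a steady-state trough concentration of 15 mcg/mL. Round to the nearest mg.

τ/t½ = 167/46 ≈ 3.6304, so f = (1/2)^(167/46) ≈ 0.080748.
Cmin,ss = (D/Vd)·f/(1−f), so D = Cmin,ss·Vd·(1−f)/f.
D = 15 × 21 × (1−f)/f ≈ 15 × 21 × 11.38421 ≈ 3586.03 mg.

3586 mg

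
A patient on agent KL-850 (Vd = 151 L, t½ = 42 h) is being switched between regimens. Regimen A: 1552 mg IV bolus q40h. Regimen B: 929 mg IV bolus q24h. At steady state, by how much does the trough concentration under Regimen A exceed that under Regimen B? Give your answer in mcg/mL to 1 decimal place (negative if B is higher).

Regimen A: f = (1/2)^(40/42) ≈ 0.5168; Cmin,ss = (1552/151)·f/(1−f) ≈ 10.993 mcg/mL.
Regimen B: f = (1/2)^(24/42) ≈ 0.6730; Cmin,ss = (929/151)·f/(1−f) ≈ 12.662 mcg/mL.
Difference ≈ 10.993 − 12.662 ≈ -1.669 mcg/mL.

-1.7 mcg/mL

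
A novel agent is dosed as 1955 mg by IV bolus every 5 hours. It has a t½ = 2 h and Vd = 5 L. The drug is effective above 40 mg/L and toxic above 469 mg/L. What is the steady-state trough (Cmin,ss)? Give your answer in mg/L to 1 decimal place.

84.0 mg/L

τ/t½ = 5/2 ≈ 2.5, so fraction remaining f = (1/2)^(5/2) ≈ 0.1768.
Accumulation ratio R = 1/(1 − f) ≈ 1/0.8232 ≈ 1.2148.
Each bolus raises the concentration by D/Vd = 1955/5 ≈ 391.000 mg/L.
Steady-state peak Cmax,ss = C₀·R ≈ 391.000 × 1.2148 ≈ 474.987 mg/L.
Steady-state trough Cmin,ss = Cmax,ss·f ≈ 474.987 × 0.1768 ≈ 83.978 mg/L.
Trough 84.0 mg/L vs MEC 40 mg/L: adequate.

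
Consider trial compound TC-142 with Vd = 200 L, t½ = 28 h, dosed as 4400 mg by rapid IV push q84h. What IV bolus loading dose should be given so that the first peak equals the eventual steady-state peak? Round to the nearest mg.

5029 mg

f = (1/2)^(84/28) ≈ 0.125000; accumulation ratio R = 1/(1−f) ≈ 1.14286.
Loading dose to hit Cmax,ss on first dose: D_load = D_maint·R ≈ 4400 × 1.14286 ≈ 5028.58 mg.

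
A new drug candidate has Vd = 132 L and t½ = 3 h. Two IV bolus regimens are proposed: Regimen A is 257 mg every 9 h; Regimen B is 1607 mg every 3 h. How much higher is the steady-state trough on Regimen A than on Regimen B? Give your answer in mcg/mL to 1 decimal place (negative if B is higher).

-11.9 mcg/mL

Regimen A: f = (1/2)^(9/3) ≈ 0.1250; Cmin,ss = (257/132)·f/(1−f) ≈ 0.278 mcg/mL.
Regimen B: f = (1/2)^(3/3) ≈ 0.5000; Cmin,ss = (1607/132)·f/(1−f) ≈ 12.174 mcg/mL.
Difference ≈ 0.278 − 12.174 ≈ -11.896 mcg/mL.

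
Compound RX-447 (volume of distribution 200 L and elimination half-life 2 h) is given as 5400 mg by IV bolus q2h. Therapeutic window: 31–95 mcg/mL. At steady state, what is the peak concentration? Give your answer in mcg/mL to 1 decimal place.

54.0 mcg/mL

The dosing interval is 1 half-life, so f = 2^(−1) = 0.5.
Accumulation ratio R = 1/(1 − f) = 1/0.5 = 2/1.
Single-dose peak C₀ = D/Vd = 5400/200 = 27 mcg/mL.
Steady-state peak Cmax,ss = C₀·R = 27 × 2/1 ≈ 54.000 mcg/mL.
Peak 54.0 mcg/mL vs MTC 95 mcg/mL: below toxic threshold.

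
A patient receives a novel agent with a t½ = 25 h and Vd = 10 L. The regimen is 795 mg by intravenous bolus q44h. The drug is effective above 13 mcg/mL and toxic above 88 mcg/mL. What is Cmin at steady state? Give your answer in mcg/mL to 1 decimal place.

33.3 mcg/mL

Over one 44-h interval, 44/25 ≈ 1.76 half-lives elapse, leaving f ≈ 0.2952 of each dose.
Single-dose peak C₀ = D/Vd = 795/10 ≈ 79.500 mcg/mL.
Steady-state trough Cmin,ss = C₀·f/(1−f) ≈ 79.500 × 0.2952/0.7048 ≈ 33.298 mcg/mL.
Trough 33.3 mcg/mL vs MEC 13 mcg/mL: adequate.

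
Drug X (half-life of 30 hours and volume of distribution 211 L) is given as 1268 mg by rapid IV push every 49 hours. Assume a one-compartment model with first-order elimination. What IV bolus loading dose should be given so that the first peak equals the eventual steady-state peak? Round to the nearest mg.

1871 mg

f = (1/2)^(49/30) ≈ 0.322343; accumulation ratio R = 1/(1−f) ≈ 1.47567.
Loading dose to hit Cmax,ss on first dose: D_load = D_maint·R ≈ 1268 × 1.47567 ≈ 1871.15 mg.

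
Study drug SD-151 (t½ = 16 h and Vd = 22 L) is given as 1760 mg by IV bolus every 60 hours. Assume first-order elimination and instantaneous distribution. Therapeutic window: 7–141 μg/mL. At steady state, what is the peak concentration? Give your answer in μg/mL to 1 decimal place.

86.4 μg/mL

k = ln2/t½ = ln2/16 ≈ 0.043322 h⁻¹; fraction remaining f = e^(−kτ) = e^(−0.043322×60) ≈ 0.0743.
Accumulation ratio R = 1/(1 − f) ≈ 1/0.9257 ≈ 1.0803.
Each bolus raises the concentration by D/Vd = 1760/22 ≈ 80.000 μg/mL.
Steady-state peak Cmax,ss = C₀·R ≈ 80.000 × 1.0803 ≈ 86.424 μg/mL.
Peak 86.4 μg/mL vs MTC 141 μg/mL: below toxic threshold.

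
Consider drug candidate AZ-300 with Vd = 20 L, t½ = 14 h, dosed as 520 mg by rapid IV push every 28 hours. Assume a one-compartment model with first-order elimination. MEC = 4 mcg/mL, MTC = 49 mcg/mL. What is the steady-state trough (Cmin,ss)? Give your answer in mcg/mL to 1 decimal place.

8.7 mcg/mL

The dosing interval is 2 half-lives, so f = 2^(−2) = 0.25.
At steady state, R = 1/(1 − 0.25) = 4/3.
Single-dose peak C₀ = D/Vd = 520/20 = 26 mcg/mL.
Steady-state peak Cmax,ss = C₀·R = 26 × 4/3 ≈ 34.667 mcg/mL.
Steady-state trough Cmin,ss = Cmax,ss·f ≈ 34.667 × 0.25 ≈ 8.667 mcg/mL.
Trough 8.7 mcg/mL vs MEC 4 mcg/mL: adequate.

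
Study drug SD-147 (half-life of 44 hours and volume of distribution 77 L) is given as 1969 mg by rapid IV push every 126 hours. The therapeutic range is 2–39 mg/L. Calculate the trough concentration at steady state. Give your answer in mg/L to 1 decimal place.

Over one 126-h interval, 126/44 ≈ 2.8636 half-lives elapse, leaving f ≈ 0.1374 of each dose.
At steady state, accumulation factor R = 1/(1 − e^(−kτ)) ≈ 1.1593.
Each bolus raises the concentration by D/Vd = 1969/77 ≈ 25.571 mg/L.
Steady-state peak Cmax,ss = C₀·R ≈ 25.571 × 1.1593 ≈ 29.644 mg/L.
Steady-state trough Cmin,ss = Cmax,ss·f ≈ 29.644 × 0.1374 ≈ 4.073 mg/L.
Trough 4.1 mg/L vs MEC 2 mg/L: adequate.

4.1 mg/L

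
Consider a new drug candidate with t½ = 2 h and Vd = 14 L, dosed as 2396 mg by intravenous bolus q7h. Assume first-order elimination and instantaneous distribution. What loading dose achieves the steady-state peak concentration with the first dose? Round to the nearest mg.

2628 mg

f = (1/2)^(7/2) ≈ 0.088388; accumulation ratio R = 1/(1−f) ≈ 1.09696.
Loading dose to hit Cmax,ss on first dose: D_load = D_maint·R ≈ 2396 × 1.09696 ≈ 2628.32 mg.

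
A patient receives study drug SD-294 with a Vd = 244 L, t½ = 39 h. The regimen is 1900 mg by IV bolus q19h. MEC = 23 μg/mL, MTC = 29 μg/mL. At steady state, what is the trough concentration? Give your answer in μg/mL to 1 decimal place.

τ/t½ = 19/39 ≈ 0.48718, so fraction remaining f = (1/2)^(19/39) ≈ 0.7134.
Accumulation ratio R = 1/(1 − f) ≈ 1/0.2866 ≈ 3.4892.
Single-dose peak C₀ = D/Vd = 1900/244 ≈ 7.787 μg/mL.
Cmax,ss = C₀/(1 − f) ≈ 7.787/0.2866 ≈ 27.170 μg/mL.
One interval later, Cmin,ss = Cmax,ss·e^(−kτ) ≈ 27.170 × 0.7134 ≈ 19.383 μg/mL.
Trough 19.4 μg/mL vs MEC 23 μg/mL: subtherapeutic.

19.4 μg/mL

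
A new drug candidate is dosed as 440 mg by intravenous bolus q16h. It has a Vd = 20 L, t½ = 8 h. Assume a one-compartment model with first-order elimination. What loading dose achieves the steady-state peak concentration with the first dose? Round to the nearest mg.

f = (1/2)^(16/8) ≈ 0.250000; accumulation ratio R = 1/(1−f) ≈ 1.33333.
Loading dose to hit Cmax,ss on first dose: D_load = D_maint·R ≈ 440 × 1.33333 ≈ 586.67 mg.

587 mg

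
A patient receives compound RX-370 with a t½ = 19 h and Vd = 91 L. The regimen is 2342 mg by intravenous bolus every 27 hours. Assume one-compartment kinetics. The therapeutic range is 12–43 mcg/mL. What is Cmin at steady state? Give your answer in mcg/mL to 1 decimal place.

k = ln2/t½ = ln2/19 ≈ 0.036481 h⁻¹; fraction remaining f = e^(−kτ) = e^(−0.036481×27) ≈ 0.3734.
At steady state, accumulation factor R = 1/(1 − e^(−kτ)) ≈ 1.5959.
Each bolus raises the concentration by D/Vd = 2342/91 ≈ 25.736 mcg/mL.
Steady-state peak Cmax,ss = C₀·R ≈ 25.736 × 1.5959 ≈ 41.072 mcg/mL.
Steady-state trough Cmin,ss = Cmax,ss·f ≈ 41.072 × 0.3734 ≈ 15.336 mcg/mL.
Trough 15.3 mcg/mL vs MEC 12 mcg/mL: adequate.

15.3 mcg/mL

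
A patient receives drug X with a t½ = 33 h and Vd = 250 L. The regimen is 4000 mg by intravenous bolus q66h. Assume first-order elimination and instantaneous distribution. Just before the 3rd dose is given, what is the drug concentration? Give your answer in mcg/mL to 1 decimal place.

f = (1/2)^(τ/t½) = (1/2)^(66/33) ≈ 0.2500.
C₀ = D/Vd = 4000/250 ≈ 16.000 mcg/mL.
Before the 3rd dose, 2 doses have been given. Superposition: Cmin = C₀·(f + f²).
≈ 16.000 × (0.2500 + 0.0625) ≈ 16.000 × 0.3125 ≈ 5.000 mcg/mL.

5.0 mcg/mL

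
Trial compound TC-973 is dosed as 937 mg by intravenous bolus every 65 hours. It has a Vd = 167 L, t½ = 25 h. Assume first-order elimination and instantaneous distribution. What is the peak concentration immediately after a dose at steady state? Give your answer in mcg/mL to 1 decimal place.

τ/t½ = 65/25 ≈ 2.6, so fraction remaining f = (1/2)^(65/25) ≈ 0.1649.
At steady state, accumulation factor R = 1/(1 − e^(−kτ)) ≈ 1.1975.
Each bolus raises the concentration by D/Vd = 937/167 ≈ 5.611 mcg/mL.
Cmax,ss = C₀/(1 − f) ≈ 5.611/0.8351 ≈ 6.719 mcg/mL.

6.7 mcg/mL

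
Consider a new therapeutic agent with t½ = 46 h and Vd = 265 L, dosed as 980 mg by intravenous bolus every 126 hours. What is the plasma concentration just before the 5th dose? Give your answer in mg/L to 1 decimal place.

0.7 mg/L

f = (1/2)^(τ/t½) = (1/2)^(126/46) ≈ 0.1498.
C₀ = D/Vd = 980/265 ≈ 3.698 mg/L.
Before the 5th dose, 4 doses have been given. Superposition: Cmin = C₀·(f + f² + … + f^4).
≈ 3.698 × (0.1498 + 0.0224 + 0.0034 + 0.0005) ≈ 3.698 × 0.1761 ≈ 0.651 mg/L.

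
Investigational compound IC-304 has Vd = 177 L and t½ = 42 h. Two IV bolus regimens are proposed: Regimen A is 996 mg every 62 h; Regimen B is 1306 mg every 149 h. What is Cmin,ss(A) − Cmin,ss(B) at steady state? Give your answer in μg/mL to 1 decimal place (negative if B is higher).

2.5 μg/mL

Regimen A: f = (1/2)^(62/42) ≈ 0.3594; Cmin,ss = (996/177)·f/(1−f) ≈ 3.157 μg/mL.
Regimen B: f = (1/2)^(149/42) ≈ 0.0855; Cmin,ss = (1306/177)·f/(1−f) ≈ 0.690 μg/mL.
Difference ≈ 3.157 − 0.690 ≈ 2.467 μg/mL.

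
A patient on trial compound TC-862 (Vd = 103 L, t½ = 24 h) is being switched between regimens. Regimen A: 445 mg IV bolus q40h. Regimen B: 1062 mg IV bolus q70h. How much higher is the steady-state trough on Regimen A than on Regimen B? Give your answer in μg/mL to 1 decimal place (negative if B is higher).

0.4 μg/mL

Regimen A: f = (1/2)^(40/24) ≈ 0.3150; Cmin,ss = (445/103)·f/(1−f) ≈ 1.987 μg/mL.
Regimen B: f = (1/2)^(70/24) ≈ 0.1324; Cmin,ss = (1062/103)·f/(1−f) ≈ 1.573 μg/mL.
Difference ≈ 1.987 − 1.573 ≈ 0.414 μg/mL.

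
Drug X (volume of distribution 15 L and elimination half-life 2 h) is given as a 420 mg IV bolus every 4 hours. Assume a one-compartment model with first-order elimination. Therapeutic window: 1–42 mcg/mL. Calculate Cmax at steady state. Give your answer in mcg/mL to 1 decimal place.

37.3 mcg/mL

The dosing interval is 2 half-lives, so f = 2^(−2) = 0.25.
At steady state, R = 1/(1 − 0.25) = 4/3.
Single-dose peak C₀ = D/Vd = 420/15 = 28 mcg/mL.
Steady-state peak Cmax,ss = C₀·R = 28 × 4/3 ≈ 37.333 mcg/mL.
Peak 37.3 mcg/mL vs MTC 42 mcg/mL: below toxic threshold.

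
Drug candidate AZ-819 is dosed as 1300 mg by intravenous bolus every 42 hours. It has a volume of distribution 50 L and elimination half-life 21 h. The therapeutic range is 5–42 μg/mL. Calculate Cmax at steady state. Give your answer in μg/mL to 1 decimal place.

The dosing interval is 2 half-lives, so f = 2^(−2) = 0.25.
Accumulation ratio R = 1/(1 − f) = 1/0.75 = 4/3.
Single-dose peak C₀ = D/Vd = 1300/50 = 26 μg/mL.
Steady-state peak Cmax,ss = C₀·R = 26 × 4/3 ≈ 34.667 μg/mL.
Peak 34.7 μg/mL vs MTC 42 μg/mL: below toxic threshold.

34.7 μg/mL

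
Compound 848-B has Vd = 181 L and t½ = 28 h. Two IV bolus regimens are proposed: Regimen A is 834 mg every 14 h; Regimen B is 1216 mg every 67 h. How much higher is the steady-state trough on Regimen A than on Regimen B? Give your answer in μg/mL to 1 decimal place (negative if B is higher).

9.5 μg/mL

Regimen A: f = (1/2)^(14/28) ≈ 0.7071; Cmin,ss = (834/181)·f/(1−f) ≈ 11.124 μg/mL.
Regimen B: f = (1/2)^(67/28) ≈ 0.1904; Cmin,ss = (1216/181)·f/(1−f) ≈ 1.580 μg/mL.
Difference ≈ 11.124 − 1.580 ≈ 9.544 μg/mL.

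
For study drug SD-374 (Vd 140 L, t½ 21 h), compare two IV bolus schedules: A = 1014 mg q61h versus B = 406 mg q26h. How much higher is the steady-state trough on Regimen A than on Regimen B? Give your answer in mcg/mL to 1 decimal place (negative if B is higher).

-1.0 mcg/mL

Regimen A: f = (1/2)^(61/21) ≈ 0.1335; Cmin,ss = (1014/140)·f/(1−f) ≈ 1.116 mcg/mL.
Regimen B: f = (1/2)^(26/21) ≈ 0.4239; Cmin,ss = (406/140)·f/(1−f) ≈ 2.134 mcg/mL.
Difference ≈ 1.116 − 2.134 ≈ -1.018 mcg/mL.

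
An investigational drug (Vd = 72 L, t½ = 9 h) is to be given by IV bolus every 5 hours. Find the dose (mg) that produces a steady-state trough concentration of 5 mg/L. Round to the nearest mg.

τ/t½ = 5/9 ≈ 0.55556, so f = (1/2)^(5/9) ≈ 0.680395.
Cmin,ss = (D/Vd)·f/(1−f), so D = Cmin,ss·Vd·(1−f)/f.
D = 5 × 72 × (1−f)/f ≈ 5 × 72 × 0.46973 ≈ 169.10 mg.

169 mg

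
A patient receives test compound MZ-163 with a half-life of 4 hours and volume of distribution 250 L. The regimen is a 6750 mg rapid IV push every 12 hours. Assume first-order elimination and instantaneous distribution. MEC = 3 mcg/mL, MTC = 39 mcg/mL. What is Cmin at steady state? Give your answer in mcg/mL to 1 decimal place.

3.9 mcg/mL

τ = 12 h = 3 half-lives, so f = (1/2)^3 = 0.125.
Accumulation ratio R = 1/(1 − f) = 1/0.875 = 8/7.
Single-dose peak C₀ = D/Vd = 6750/250 = 27 mcg/mL.
Steady-state peak Cmax,ss = C₀·R = 27 × 8/7 ≈ 30.857 mcg/mL.
Steady-state trough Cmin,ss = Cmax,ss·f ≈ 30.857 × 0.125 ≈ 3.857 mcg/mL.
Trough 3.9 mcg/mL vs MEC 3 mcg/mL: adequate.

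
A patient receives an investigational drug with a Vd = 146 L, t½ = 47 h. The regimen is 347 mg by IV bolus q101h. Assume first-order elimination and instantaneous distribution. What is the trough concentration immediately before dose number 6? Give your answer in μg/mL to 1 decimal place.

0.7 μg/mL

f = (1/2)^(τ/t½) = (1/2)^(101/47) ≈ 0.2255.
C₀ = D/Vd = 347/146 ≈ 2.377 μg/mL.
Before the 6th dose, 5 doses have been given. Superposition: Cmin = C₀·(f + f² + … + f^5).
≈ 2.377 × (0.2255 + 0.0509 + 0.0115 + 0.0026 + 0.0006) ≈ 2.377 × 0.2911 ≈ 0.692 μg/mL.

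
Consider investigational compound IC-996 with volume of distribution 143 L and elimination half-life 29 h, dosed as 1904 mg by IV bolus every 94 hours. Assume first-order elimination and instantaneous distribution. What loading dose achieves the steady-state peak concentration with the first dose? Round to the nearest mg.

f = (1/2)^(94/29) ≈ 0.105742; accumulation ratio R = 1/(1−f) ≈ 1.11825.
Loading dose to hit Cmax,ss on first dose: D_load = D_maint·R ≈ 1904 × 1.11825 ≈ 2129.15 mg.

2129 mg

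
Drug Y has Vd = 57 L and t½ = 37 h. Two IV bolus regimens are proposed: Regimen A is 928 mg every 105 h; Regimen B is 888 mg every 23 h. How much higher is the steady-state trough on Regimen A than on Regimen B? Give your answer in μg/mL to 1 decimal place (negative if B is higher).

Regimen A: f = (1/2)^(105/37) ≈ 0.1399; Cmin,ss = (928/57)·f/(1−f) ≈ 2.648 μg/mL.
Regimen B: f = (1/2)^(23/37) ≈ 0.6499; Cmin,ss = (888/57)·f/(1−f) ≈ 28.920 μg/mL.
Difference ≈ 2.648 − 28.920 ≈ -26.272 μg/mL.

-26.3 μg/mL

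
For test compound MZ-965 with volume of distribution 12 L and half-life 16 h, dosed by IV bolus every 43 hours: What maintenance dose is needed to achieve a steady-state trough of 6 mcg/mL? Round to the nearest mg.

τ/t½ = 43/16 ≈ 2.6875, so f = (1/2)^(43/16) ≈ 0.155232.
Cmin,ss = (D/Vd)·f/(1−f), so D = Cmin,ss·Vd·(1−f)/f.
D = 6 × 12 × (1−f)/f ≈ 6 × 12 × 5.44197 ≈ 391.82 mg.

392 mg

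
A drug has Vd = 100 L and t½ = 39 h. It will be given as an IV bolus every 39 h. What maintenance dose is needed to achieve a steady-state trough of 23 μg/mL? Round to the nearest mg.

2300 mg

τ/t½ = 39/39 ≈ 1, so f = (1/2)^(39/39) ≈ 0.500000.
Cmin,ss = (D/Vd)·f/(1−f), so D = Cmin,ss·Vd·(1−f)/f.
D = 23 × 100 × (1−f)/f ≈ 23 × 100 × 1.00000 ≈ 2300.00 mg.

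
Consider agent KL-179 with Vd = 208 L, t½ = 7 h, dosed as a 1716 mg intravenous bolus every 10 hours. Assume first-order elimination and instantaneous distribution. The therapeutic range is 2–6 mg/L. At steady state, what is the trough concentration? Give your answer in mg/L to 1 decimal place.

τ/t½ = 10/7 ≈ 1.4286, so fraction remaining f = (1/2)^(10/7) ≈ 0.3715.
Each bolus raises the concentration by D/Vd = 1716/208 ≈ 8.250 mg/L.
Steady-state trough Cmin,ss = C₀·f/(1−f) ≈ 8.250 × 0.3715/0.6285 ≈ 4.876 mg/L.
Trough 4.9 mg/L vs MEC 2 mg/L: adequate.

4.9 mg/L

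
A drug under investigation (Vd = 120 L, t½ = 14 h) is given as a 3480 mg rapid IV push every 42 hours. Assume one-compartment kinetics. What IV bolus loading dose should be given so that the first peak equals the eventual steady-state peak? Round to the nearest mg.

f = (1/2)^(42/14) ≈ 0.125000; accumulation ratio R = 1/(1−f) ≈ 1.14286.
Loading dose to hit Cmax,ss on first dose: D_load = D_maint·R ≈ 3480 × 1.14286 ≈ 3977.15 mg.

3977 mg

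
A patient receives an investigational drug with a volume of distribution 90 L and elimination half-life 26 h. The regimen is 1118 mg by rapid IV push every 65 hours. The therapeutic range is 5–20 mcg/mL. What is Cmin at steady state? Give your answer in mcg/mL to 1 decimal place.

k = ln2/t½ = ln2/26 ≈ 0.026660 h⁻¹; fraction remaining f = e^(−kτ) = e^(−0.026660×65) ≈ 0.1768.
Single-dose peak C₀ = D/Vd = 1118/90 ≈ 12.422 mcg/mL.
Steady-state trough Cmin,ss = C₀·f/(1−f) ≈ 12.422 × 0.1768/0.8232 ≈ 2.668 mcg/mL.
Trough 2.7 mcg/mL vs MEC 5 mcg/mL: subtherapeutic.

2.7 mcg/mL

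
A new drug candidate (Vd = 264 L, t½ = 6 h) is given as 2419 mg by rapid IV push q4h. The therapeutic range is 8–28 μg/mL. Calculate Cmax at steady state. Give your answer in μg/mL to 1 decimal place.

τ/t½ = 4/6 ≈ 0.66667, so fraction remaining f = (1/2)^(4/6) ≈ 0.6300.
Accumulation ratio R = 1/(1 − f) ≈ 1/0.3700 ≈ 2.7027.
Each bolus raises the concentration by D/Vd = 2419/264 ≈ 9.163 μg/mL.
Steady-state peak Cmax,ss = C₀·R ≈ 9.163 × 2.7027 ≈ 24.765 μg/mL.
Peak 24.8 μg/mL vs MTC 28 μg/mL: below toxic threshold.

24.8 μg/mL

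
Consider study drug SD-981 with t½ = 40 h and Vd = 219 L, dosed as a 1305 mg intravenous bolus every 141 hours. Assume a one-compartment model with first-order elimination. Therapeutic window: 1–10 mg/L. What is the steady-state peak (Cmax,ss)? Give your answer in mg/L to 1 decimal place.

6.5 mg/L

τ/t½ = 141/40 ≈ 3.525, so fraction remaining f = (1/2)^(141/40) ≈ 0.0869.
Accumulation ratio R = 1/(1 − f) ≈ 1/0.9131 ≈ 1.0952.
Each bolus raises the concentration by D/Vd = 1305/219 ≈ 5.959 mg/L.
Cmax,ss = C₀/(1 − f) ≈ 5.959/0.9131 ≈ 6.526 mg/L.
Peak 6.5 mg/L vs MTC 10 mg/L: below toxic threshold.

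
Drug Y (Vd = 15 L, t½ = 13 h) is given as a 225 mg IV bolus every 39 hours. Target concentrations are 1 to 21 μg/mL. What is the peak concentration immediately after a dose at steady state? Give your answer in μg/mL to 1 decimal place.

The dosing interval is 3 half-lives, so f = 2^(−3) = 0.125.
Accumulation ratio R = 1/(1 − f) = 1/0.875 = 8/7.
Single-dose peak C₀ = D/Vd = 225/15 = 15 μg/mL.
Steady-state peak Cmax,ss = C₀·R = 15 × 8/7 ≈ 17.143 μg/mL.
Peak 17.1 μg/mL vs MTC 21 μg/mL: below toxic threshold.

17.1 μg/mL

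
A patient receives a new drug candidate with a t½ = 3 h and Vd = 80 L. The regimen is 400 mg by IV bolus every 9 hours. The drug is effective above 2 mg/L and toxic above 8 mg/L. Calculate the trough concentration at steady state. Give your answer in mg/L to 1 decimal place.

τ = 9 h = 3 half-lives, so f = (1/2)^3 = 0.125.
Accumulation ratio R = 1/(1 − f) = 1/0.875 = 8/7.
Single-dose peak C₀ = D/Vd = 400/80 = 5 mg/L.
Steady-state peak Cmax,ss = C₀·R = 5 × 8/7 ≈ 5.714 mg/L.
Steady-state trough Cmin,ss = Cmax,ss·f ≈ 5.714 × 0.125 ≈ 0.714 mg/L.
Trough 0.7 mg/L vs MEC 2 mg/L: subtherapeutic.

0.7 mg/L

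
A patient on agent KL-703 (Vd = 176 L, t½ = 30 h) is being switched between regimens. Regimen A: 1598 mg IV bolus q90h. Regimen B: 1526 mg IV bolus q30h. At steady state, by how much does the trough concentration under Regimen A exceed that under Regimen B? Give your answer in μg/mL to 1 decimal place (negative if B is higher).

Regimen A: f = (1/2)^(90/30) ≈ 0.1250; Cmin,ss = (1598/176)·f/(1−f) ≈ 1.297 μg/mL.
Regimen B: f = (1/2)^(30/30) ≈ 0.5000; Cmin,ss = (1526/176)·f/(1−f) ≈ 8.670 μg/mL.
Difference ≈ 1.297 − 8.670 ≈ -7.373 μg/mL.

-7.4 μg/mL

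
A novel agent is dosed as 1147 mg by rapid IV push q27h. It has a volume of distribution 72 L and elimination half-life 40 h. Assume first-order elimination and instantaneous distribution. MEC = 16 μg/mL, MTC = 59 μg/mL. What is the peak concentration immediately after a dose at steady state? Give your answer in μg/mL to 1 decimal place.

k = ln2/t½ = ln2/40 ≈ 0.017329 h⁻¹; fraction remaining f = e^(−kτ) = e^(−0.017329×27) ≈ 0.6263.
Accumulation ratio R = 1/(1 − f) ≈ 1/0.3737 ≈ 2.6759.
Single-dose peak C₀ = D/Vd = 1147/72 ≈ 15.931 μg/mL.
Steady-state peak Cmax,ss = C₀·R ≈ 15.931 × 2.6759 ≈ 42.630 μg/mL.
Peak 42.6 μg/mL vs MTC 59 μg/mL: below toxic threshold.

42.6 μg/mL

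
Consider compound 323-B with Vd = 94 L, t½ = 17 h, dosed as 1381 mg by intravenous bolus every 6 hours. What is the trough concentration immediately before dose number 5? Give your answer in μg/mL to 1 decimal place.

f = (1/2)^(τ/t½) = (1/2)^(6/17) ≈ 0.7830.
C₀ = D/Vd = 1381/94 ≈ 14.691 μg/mL.
Before the 5th dose, 4 doses have been given. Superposition: Cmin = C₀·(f + f² + … + f^4).
≈ 14.691 × (0.7830 + 0.6131 + 0.4800 + 0.3759) ≈ 14.691 × 2.2520 ≈ 33.084 μg/mL.

33.1 μg/mL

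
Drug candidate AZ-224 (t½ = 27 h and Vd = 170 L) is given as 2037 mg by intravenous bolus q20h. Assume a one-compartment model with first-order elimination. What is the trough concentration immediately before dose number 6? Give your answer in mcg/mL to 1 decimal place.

16.5 mcg/mL

f = (1/2)^(τ/t½) = (1/2)^(20/27) ≈ 0.5984.
C₀ = D/Vd = 2037/170 ≈ 11.982 mcg/mL.
Before the 6th dose, 5 doses have been given. Superposition: Cmin = C₀·(f + f² + … + f^5).
≈ 11.982 × (0.5984 + 0.3581 + 0.2143 + 0.1282 + 0.0767) ≈ 11.982 × 1.3757 ≈ 16.484 mcg/mL.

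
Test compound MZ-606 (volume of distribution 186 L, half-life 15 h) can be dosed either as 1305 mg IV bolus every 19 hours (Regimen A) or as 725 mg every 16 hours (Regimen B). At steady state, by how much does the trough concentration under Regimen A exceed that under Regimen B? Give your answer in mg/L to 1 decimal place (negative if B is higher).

1.4 mg/L

Regimen A: f = (1/2)^(19/15) ≈ 0.4156; Cmin,ss = (1305/186)·f/(1−f) ≈ 4.990 mg/L.
Regimen B: f = (1/2)^(16/15) ≈ 0.4774; Cmin,ss = (725/186)·f/(1−f) ≈ 3.561 mg/L.
Difference ≈ 4.990 − 3.561 ≈ 1.429 mg/L.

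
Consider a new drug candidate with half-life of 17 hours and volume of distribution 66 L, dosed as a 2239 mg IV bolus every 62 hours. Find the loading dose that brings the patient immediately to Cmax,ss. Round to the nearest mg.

2433 mg

f = (1/2)^(62/17) ≈ 0.079823; accumulation ratio R = 1/(1−f) ≈ 1.08675.
Loading dose to hit Cmax,ss on first dose: D_load = D_maint·R ≈ 2239 × 1.08675 ≈ 2433.23 mg.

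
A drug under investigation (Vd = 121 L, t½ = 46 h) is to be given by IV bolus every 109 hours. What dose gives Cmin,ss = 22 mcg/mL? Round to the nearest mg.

τ/t½ = 109/46 ≈ 2.3696, so f = (1/2)^(109/46) ≈ 0.193504.
Cmin,ss = (D/Vd)·f/(1−f), so D = Cmin,ss·Vd·(1−f)/f.
D = 22 × 121 × (1−f)/f ≈ 22 × 121 × 4.16785 ≈ 11094.82 mg.

11095 mg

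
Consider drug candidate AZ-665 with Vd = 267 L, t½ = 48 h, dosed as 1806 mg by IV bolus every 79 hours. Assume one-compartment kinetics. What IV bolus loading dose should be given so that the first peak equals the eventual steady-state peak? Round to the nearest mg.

f = (1/2)^(79/48) ≈ 0.319562; accumulation ratio R = 1/(1−f) ≈ 1.46964.
Loading dose to hit Cmax,ss on first dose: D_load = D_maint·R ≈ 1806 × 1.46964 ≈ 2654.17 mg.

2654 mg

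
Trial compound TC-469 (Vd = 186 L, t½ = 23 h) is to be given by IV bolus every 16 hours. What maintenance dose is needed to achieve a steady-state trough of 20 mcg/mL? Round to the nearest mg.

2305 mg

τ/t½ = 16/23 ≈ 0.69565, so f = (1/2)^(16/23) ≈ 0.617430.
Cmin,ss = (D/Vd)·f/(1−f), so D = Cmin,ss·Vd·(1−f)/f.
D = 20 × 186 × (1−f)/f ≈ 20 × 186 × 0.61962 ≈ 2304.99 mg.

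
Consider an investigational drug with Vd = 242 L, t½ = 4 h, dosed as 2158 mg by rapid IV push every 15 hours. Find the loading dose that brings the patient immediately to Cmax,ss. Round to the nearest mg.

f = (1/2)^(15/4) ≈ 0.074325; accumulation ratio R = 1/(1−f) ≈ 1.08029.
Loading dose to hit Cmax,ss on first dose: D_load = D_maint·R ≈ 2158 × 1.08029 ≈ 2331.27 mg.

2331 mg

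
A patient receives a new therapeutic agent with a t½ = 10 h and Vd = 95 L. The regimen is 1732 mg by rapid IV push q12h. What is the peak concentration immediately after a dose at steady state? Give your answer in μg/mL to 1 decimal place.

k = ln2/t½ = ln2/10 ≈ 0.069315 h⁻¹; fraction remaining f = e^(−kτ) = e^(−0.069315×12) ≈ 0.4353.
Accumulation ratio R = 1/(1 − f) ≈ 1/0.5647 ≈ 1.7709.
Single-dose peak C₀ = D/Vd = 1732/95 ≈ 18.232 μg/mL.
Cmax,ss = C₀/(1 − f) ≈ 18.232/0.5647 ≈ 32.286 μg/mL.

32.3 μg/mL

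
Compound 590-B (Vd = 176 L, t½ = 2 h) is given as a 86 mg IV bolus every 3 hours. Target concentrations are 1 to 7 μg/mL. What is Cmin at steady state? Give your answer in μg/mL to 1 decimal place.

0.3 μg/mL

k = ln2/t½ = ln2/2 ≈ 0.346574 h⁻¹; fraction remaining f = e^(−kτ) = e^(−0.346574×3) ≈ 0.3536.
Accumulation ratio R = 1/(1 − f) ≈ 1/0.6464 ≈ 1.5470.
Each bolus raises the concentration by D/Vd = 86/176 ≈ 0.489 μg/mL.
Cmax,ss = C₀/(1 − f) ≈ 0.489/0.6464 ≈ 0.756 μg/mL.
Steady-state trough Cmin,ss = Cmax,ss·f ≈ 0.756 × 0.3536 ≈ 0.267 μg/mL.
Trough 0.3 μg/mL vs MEC 1 μg/mL: subtherapeutic.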